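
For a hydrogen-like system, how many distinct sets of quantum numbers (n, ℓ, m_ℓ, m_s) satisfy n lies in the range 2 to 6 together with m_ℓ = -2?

20

Go shell by shell, enumerating (ℓ, m_ℓ) with m_ℓ = -2:
n=3 → 1; n=4 → 2; n=5 → 3; n=6 → 4.
Orbitals: 1 + 2 + 3 + 4 = 10. Including both spin states (m_s = ±1/2) gives 2 × 10 = 20 states.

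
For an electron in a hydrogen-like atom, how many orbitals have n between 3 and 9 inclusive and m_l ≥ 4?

35

Count contributing orbitals for each principal shell:
n=5 → 1; n=6 → 3; n=7 → 6; n=8 → 10; n=9 → 15.
Total orbitals: 1 + 3 + 6 + 10 + 15 = 35.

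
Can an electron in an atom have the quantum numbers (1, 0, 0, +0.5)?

Valid

n = 1 is a positive integer. l = 0 satisfies 0 ≤ l ≤ n−1 = 0. m_l = 0 lies in the range −l … +l (here 0). m_s = +1/2 is one of ±1/2.
All four constraints are satisfied.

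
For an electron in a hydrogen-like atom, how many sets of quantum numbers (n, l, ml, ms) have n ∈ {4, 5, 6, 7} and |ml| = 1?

Treat each shell separately and count matching orbitals:
n=4 → 6; n=5 → 8; n=6 → 10; n=7 → 12.
Orbitals: 6 + 8 + 10 + 12 = 36. Including both spin states (ms = ±1/2) gives 2 × 36 = 72 states.

72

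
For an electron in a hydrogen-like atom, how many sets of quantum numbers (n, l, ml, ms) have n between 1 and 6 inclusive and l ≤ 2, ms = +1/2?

41

Work shell by shell — for each n, count the (l, ml) pairs that satisfy l ≤ 2:
n=1 → 1; n=2 → 4; n=3 → 9; n=4 → 9; n=5 → 9; n=6 → 9.
Orbitals: 1 + 4 + 9 + 9 + 9 + 9 = 41. With ms fixed to +1/2 there is one state per orbital, so 41 states.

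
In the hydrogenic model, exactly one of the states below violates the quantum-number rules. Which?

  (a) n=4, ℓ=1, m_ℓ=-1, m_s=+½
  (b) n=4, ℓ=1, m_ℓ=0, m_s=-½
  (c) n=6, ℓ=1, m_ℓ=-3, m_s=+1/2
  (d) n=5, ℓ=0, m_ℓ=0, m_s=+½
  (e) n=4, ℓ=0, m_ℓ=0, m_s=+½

(c) has |m_ℓ| = 3 > ℓ = 1, violating −ℓ ≤ m_ℓ ≤ ℓ.
The remaining sets (a), (b), (d), (e) satisfy all four rules.

(c)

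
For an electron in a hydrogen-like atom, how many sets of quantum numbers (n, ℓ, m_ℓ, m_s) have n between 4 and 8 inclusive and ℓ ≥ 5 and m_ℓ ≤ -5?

Work shell by shell — for each n, count the (ℓ, m_ℓ) pairs that satisfy ℓ ≥ 5 and m_ℓ ≤ -5:
n=6 → 1; n=7 → 3; n=8 → 6.
Orbitals: 1 + 3 + 6 = 10. Including both spin states (m_s = ±1/2) gives 2 × 10 = 20 states.

20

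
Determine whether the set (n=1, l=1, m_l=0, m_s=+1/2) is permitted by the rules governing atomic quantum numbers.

The orbital quantum number must satisfy 0 ≤ l ≤ n−1. With n = 1 the allowed l values are 0, so l = 1 is out of range.

Invalid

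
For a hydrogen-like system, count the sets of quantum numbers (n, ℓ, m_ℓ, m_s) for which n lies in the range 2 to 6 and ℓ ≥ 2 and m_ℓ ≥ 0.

Work shell by shell — for each n, count the (ℓ, m_ℓ) pairs that satisfy ℓ ≥ 2 and m_ℓ ≥ 0:
n=3 → 3; n=4 → 7; n=5 → 12; n=6 → 18.
Orbitals: 3 + 7 + 12 + 18 = 40. Including both spin states (m_s = ±1/2) gives 2 × 40 = 80 states.

80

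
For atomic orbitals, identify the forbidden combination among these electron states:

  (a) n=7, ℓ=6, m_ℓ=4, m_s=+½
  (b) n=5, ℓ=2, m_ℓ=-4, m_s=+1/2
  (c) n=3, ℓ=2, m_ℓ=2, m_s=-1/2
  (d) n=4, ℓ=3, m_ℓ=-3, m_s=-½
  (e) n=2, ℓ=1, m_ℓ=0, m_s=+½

(b) has |m_ℓ| = 4 > ℓ = 2, violating −ℓ ≤ m_ℓ ≤ ℓ.
The remaining sets (a), (c), (d), (e) satisfy all four rules.

(b)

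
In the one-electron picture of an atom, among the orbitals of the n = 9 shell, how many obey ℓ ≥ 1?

Per ℓ-value: ℓ=1 → 3; ℓ=2 → 5; ℓ=3 → 7; ℓ=4 → 9; ℓ=5 → 11; ℓ=6 → 13; ℓ=7 → 15; ℓ=8 → 17.
Total orbitals: 3 + 5 + 7 + 9 + 11 + 13 + 15 + 17 = 80.

80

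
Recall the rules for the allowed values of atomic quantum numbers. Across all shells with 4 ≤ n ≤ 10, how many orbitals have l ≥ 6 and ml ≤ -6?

20

For each n in the range, tally the orbitals obeying l ≥ 6 and ml ≤ -6:
n=7 → 1; n=8 → 3; n=9 → 6; n=10 → 10.
Total orbitals: 1 + 3 + 6 + 10 = 20.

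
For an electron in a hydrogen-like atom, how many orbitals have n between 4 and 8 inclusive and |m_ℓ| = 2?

Per-shell orbital counts meeting the constraint:
n=4 → 4; n=5 → 6; n=6 → 8; n=7 → 10; n=8 → 12.
Total orbitals: 4 + 6 + 8 + 10 + 12 = 40.

40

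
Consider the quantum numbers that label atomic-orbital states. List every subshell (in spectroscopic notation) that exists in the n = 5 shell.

For n = 5, l runs from 0 to 4. In spectroscopic notation l = 0,1,2,… ↔ s,p,d,f,g,h,i, so the subshells are 5s, 5p, 5d, 5f, 5g.

5s, 5p, 5d, 5f, 5g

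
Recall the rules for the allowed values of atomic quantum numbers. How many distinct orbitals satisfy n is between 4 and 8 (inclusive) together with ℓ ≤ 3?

80

Go shell by shell, enumerating (ℓ, m_ℓ) with ℓ ≤ 3:
n=4 → 16; n=5 → 16; n=6 → 16; n=7 → 16; n=8 → 16.
Total orbitals: 16 + 16 + 16 + 16 + 16 = 80.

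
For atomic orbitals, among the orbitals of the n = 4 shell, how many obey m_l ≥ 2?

Contributions: l=2 → 1; l=3 → 2.
Total orbitals: 1 + 2 = 3.

3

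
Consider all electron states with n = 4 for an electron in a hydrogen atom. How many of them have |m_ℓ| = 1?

The n = 4 shell has ℓ = 0 through 3; check each.
Per ℓ-value: ℓ=1 → 2; ℓ=2 → 2; ℓ=3 → 2.
Orbitals: 2 + 2 + 2 = 6. Each orbital carries two spin states, so 6 × 2 = 12 states.

12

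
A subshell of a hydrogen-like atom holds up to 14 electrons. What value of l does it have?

2(2l+1) = 14 ⇒ 2l+1 = 7 ⇒ l = 3.

l = 3 (f)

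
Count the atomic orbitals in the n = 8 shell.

The n = 8 shell contains n² = 8² = 64 orbitals.

64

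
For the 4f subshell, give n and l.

n = 4, l = 3

The leading integer gives n = 4; the letter 'f' means l = 3.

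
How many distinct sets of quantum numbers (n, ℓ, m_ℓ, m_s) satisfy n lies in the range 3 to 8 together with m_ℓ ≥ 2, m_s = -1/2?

For each n in the range, tally the orbitals obeying m_ℓ ≥ 2:
n=3 → 1; n=4 → 3; n=5 → 6; n=6 → 10; n=7 → 15; n=8 → 21.
Orbitals: 1 + 3 + 6 + 10 + 15 + 21 = 56. With m_s fixed to -1/2 there is one state per orbital, so 56 states.

56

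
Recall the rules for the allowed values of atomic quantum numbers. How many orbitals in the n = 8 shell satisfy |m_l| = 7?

2

The n = 8 shell has l = 0 through 7; check each.
Per l-value: l=7 → 2.
Total orbitals: 2.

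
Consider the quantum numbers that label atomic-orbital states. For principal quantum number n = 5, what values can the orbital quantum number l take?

0, 1, 2, 3, 4

l is an integer with 0 ≤ l ≤ n−1, so for n = 5: l = 0, 1, 2, 3, 4.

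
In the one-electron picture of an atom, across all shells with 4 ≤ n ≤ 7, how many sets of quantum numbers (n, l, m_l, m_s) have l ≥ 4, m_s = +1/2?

Per-shell orbital counts meeting the constraint:
n=5 → 9; n=6 → 20; n=7 → 33.
Orbitals: 9 + 20 + 33 = 62. With m_s fixed to +1/2 there is one state per orbital, so 62 states.

62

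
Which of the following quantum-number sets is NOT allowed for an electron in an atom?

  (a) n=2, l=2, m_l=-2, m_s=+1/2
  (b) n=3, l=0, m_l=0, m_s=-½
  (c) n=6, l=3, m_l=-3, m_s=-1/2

(a) has l = 2 ≥ n = 2, violating 0 ≤ l ≤ n−1.
The remaining sets (b), (c) satisfy all four rules.

(a)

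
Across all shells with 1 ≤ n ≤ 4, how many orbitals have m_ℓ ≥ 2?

4

Count contributing orbitals for each principal shell:
n=3 → 1; n=4 → 3.
Total orbitals: 1 + 3 = 4.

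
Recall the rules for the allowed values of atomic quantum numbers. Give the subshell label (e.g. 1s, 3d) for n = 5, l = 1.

5p

l = 1 corresponds to the letter 'p', so the subshell is 5p.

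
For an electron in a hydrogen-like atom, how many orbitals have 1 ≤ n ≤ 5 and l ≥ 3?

23

Count contributing orbitals for each principal shell:
n=4 → 7; n=5 → 16.
Total orbitals: 7 + 16 = 23.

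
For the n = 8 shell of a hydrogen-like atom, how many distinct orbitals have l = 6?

13

With n = 8 the allowed l are 0, 1, …, 7.
Orbitals with l = 6, by l: l=6 → 13.
Total orbitals: 13.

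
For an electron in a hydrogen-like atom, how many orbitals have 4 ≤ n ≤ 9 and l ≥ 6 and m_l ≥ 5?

16

For each n in the range, tally the orbitals obeying l ≥ 6 and m_l ≥ 5:
n=7 → 2; n=8 → 5; n=9 → 9.
Total orbitals: 2 + 5 + 9 = 16.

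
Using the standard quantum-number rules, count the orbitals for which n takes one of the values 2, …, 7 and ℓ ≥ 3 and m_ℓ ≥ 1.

40

Go shell by shell, enumerating (ℓ, m_ℓ) with ℓ ≥ 3 and m_ℓ ≥ 1:
n=4 → 3; n=5 → 7; n=6 → 12; n=7 → 18.
Total orbitals: 3 + 7 + 12 + 18 = 40.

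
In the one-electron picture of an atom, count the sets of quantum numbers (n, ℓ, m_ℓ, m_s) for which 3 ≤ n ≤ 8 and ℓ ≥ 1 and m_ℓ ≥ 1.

166

Work shell by shell — for each n, count the (ℓ, m_ℓ) pairs that satisfy ℓ ≥ 1 and m_ℓ ≥ 1:
n=3 → 3; n=4 → 6; n=5 → 10; n=6 → 15; n=7 → 21; n=8 → 28.
Orbitals: 3 + 6 + 10 + 15 + 21 + 28 = 83. Including both spin states (m_s = ±1/2) gives 2 × 83 = 166 states.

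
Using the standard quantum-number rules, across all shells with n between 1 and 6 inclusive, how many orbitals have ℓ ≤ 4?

80

For each n in the range, tally the orbitals obeying ℓ ≤ 4:
n=1 → 1; n=2 → 4; n=3 → 9; n=4 → 16; n=5 → 25; n=6 → 25.
Total orbitals: 1 + 4 + 9 + 16 + 25 + 25 = 80.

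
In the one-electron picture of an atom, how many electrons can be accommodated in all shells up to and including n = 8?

408

Total orbitals = 1² + 2² + 3² + 4² + 5² + 6² + 7² + 8² = 204. Doubling for spin gives 408 electrons.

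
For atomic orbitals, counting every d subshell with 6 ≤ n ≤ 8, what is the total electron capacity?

30

A d subshell (ℓ = 2) exists for every n ≥ 3, so shells n = 6, 7, 8 each contribute one — 3 subshells.
Since each d subshell holds 2(2·2+1) = 10 electrons, the total is 3 × 10 = 30.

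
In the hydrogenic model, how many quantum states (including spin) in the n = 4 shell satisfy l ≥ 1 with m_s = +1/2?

Go through l = 0, …, 3 (the values permitted for n = 4).
Orbitals with l ≥ 1, by l: l=1 → 3; l=2 → 5; l=3 → 7.
Orbitals: 3 + 5 + 7 = 15. With m_s fixed to a single value there is one state per orbital, giving 15 states.

15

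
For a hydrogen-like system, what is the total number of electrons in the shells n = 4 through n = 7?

Shell n has n² orbitals: 4²=16 + 5²=25 + 6²=36 + 7²=49 = 126 orbitals.
Two spin states per orbital: 2 × 126 = 252 electrons.

252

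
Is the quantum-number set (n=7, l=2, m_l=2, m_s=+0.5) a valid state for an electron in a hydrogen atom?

Allowed

n = 7 is a positive integer. l = 2 satisfies 0 ≤ l ≤ n−1 = 6. m_l = 2 lies in the range −l … +l (here −2 … 2). m_s = +1/2 is one of ±1/2.
All four constraints are satisfied.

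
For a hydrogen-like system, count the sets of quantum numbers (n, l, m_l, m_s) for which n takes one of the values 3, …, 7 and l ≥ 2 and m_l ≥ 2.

Per-shell orbital counts meeting the constraint:
n=3 → 1; n=4 → 3; n=5 → 6; n=6 → 10; n=7 → 15.
Orbitals: 1 + 3 + 6 + 10 + 15 = 35. Including both spin states (m_s = ±1/2) gives 2 × 35 = 70 states.

70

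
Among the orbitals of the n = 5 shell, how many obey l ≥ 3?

16

Orbitals with l ≥ 3, by l: l=3 → 7; l=4 → 9.
Total orbitals: 7 + 9 = 16.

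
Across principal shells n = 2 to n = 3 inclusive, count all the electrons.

Shell n has n² orbitals: 2²=4 + 3²=9 = 13 orbitals.
Two spin states per orbital: 2 × 13 = 26 electrons.

26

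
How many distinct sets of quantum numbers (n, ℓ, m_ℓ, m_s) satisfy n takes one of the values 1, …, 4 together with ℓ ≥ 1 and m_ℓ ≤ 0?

For each n in the range, tally the orbitals obeying ℓ ≥ 1 and m_ℓ ≤ 0:
n=2 → 2; n=3 → 5; n=4 → 9.
Orbitals: 2 + 5 + 9 = 16. Including both spin states (m_s = ±1/2) gives 2 × 16 = 32 states.

32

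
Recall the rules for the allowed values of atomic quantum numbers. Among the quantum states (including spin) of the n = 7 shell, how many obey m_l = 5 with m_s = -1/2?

With n = 7 the allowed l are 0, 1, …, 6.
Contributions: l=5 → 1; l=6 → 1.
Orbitals: 1 + 1 = 2. With m_s fixed to a single value there is one state per orbital, giving 2 states.

2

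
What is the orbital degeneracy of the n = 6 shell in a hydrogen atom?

The n = 6 shell contains n² = 6² = 36 orbitals.

36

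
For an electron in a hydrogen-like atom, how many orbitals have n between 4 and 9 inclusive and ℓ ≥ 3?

Per-shell orbital counts meeting the constraint:
n=4 → 7; n=5 → 16; n=6 → 27; n=7 → 40; n=8 → 55; n=9 → 72.
Total orbitals: 7 + 16 + 27 + 40 + 55 + 72 = 217.

217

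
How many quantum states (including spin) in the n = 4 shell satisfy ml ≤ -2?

With n = 4 the allowed l are 0, 1, …, 3.
Orbitals with ml ≤ -2, by l: l=2 → 1; l=3 → 2.
Orbitals: 1 + 2 = 3. Each orbital carries two spin states, so 3 × 2 = 6 states.

6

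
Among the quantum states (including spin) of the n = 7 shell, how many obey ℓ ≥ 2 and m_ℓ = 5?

4

Contributions: ℓ=5 → 1; ℓ=6 → 1.
Orbitals: 1 + 1 = 2. Each orbital carries two spin states, so 2 × 2 = 4 states.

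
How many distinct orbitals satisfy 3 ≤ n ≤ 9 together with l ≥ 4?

For each n in the range, tally the orbitals obeying l ≥ 4:
n=5 → 9; n=6 → 20; n=7 → 33; n=8 → 48; n=9 → 65.
Total orbitals: 9 + 20 + 33 + 48 + 65 = 175.

175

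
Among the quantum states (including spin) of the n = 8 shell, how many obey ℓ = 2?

10

With n = 8 the allowed ℓ are 0, 1, …, 7.
Per ℓ-value: ℓ=2 → 5.
Orbitals: 5. Each orbital carries two spin states, so 5 × 2 = 10 states.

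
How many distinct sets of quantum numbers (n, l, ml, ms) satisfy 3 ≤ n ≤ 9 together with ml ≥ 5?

40

Work shell by shell — for each n, count the (l, ml) pairs that satisfy ml ≥ 5:
n=6 → 1; n=7 → 3; n=8 → 6; n=9 → 10.
Orbitals: 1 + 3 + 6 + 10 = 20. Including both spin states (ms = ±1/2) gives 2 × 20 = 40 states.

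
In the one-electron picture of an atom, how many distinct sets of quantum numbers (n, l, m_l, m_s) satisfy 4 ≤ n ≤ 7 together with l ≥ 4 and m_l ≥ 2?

Work shell by shell — for each n, count the (l, m_l) pairs that satisfy l ≥ 4 and m_l ≥ 2:
n=5 → 3; n=6 → 7; n=7 → 12.
Orbitals: 3 + 7 + 12 = 22. Including both spin states (m_s = ±1/2) gives 2 × 22 = 44 states.

44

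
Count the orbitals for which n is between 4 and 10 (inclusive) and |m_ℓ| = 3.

Work shell by shell — for each n, count the (ℓ, m_ℓ) pairs that satisfy |m_ℓ| = 3:
n=4 → 2; n=5 → 4; n=6 → 6; n=7 → 8; n=8 → 10; n=9 → 12; n=10 → 14.
Total orbitals: 2 + 4 + 6 + 8 + 10 + 12 + 14 = 56.

56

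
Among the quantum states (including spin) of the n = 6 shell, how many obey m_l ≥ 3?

12

With n = 6 the allowed l are 0, 1, …, 5.
Orbitals with m_l ≥ 3, by l: l=3 → 1; l=4 → 2; l=5 → 3.
Orbitals: 1 + 2 + 3 = 6. Each orbital carries two spin states, so 6 × 2 = 12 states.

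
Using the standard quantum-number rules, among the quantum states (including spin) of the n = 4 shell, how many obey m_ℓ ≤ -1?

The n = 4 shell has ℓ = 0 through 3; check each.
Orbitals with m_ℓ ≤ -1, by ℓ: ℓ=1 → 1; ℓ=2 → 2; ℓ=3 → 3.
Orbitals: 1 + 2 + 3 = 6. Each orbital carries two spin states, so 6 × 2 = 12 states.

12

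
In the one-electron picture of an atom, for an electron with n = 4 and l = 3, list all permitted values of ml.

ml takes every integer from −l to +l. With l = 3 that gives the 7 values -3, -2, -1, 0, 1, 2, 3.

-3, -2, -1, 0, 1, 2, 3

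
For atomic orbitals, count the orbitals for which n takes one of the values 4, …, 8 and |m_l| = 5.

Go shell by shell, enumerating (l, m_l) with |m_l| = 5:
n=6 → 2; n=7 → 4; n=8 → 6.
Total orbitals: 2 + 4 + 6 = 12.

12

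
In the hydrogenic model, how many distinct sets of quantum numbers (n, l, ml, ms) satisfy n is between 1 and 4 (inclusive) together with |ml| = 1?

Work shell by shell — for each n, count the (l, ml) pairs that satisfy |ml| = 1:
n=2 → 2; n=3 → 4; n=4 → 6.
Orbitals: 2 + 4 + 6 = 12. Including both spin states (ms = ±1/2) gives 2 × 12 = 24 states.

24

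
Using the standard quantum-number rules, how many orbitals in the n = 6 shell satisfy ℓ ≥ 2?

32

For n = 6, ℓ ranges over 0 … 5.
Orbitals with ℓ ≥ 2, by ℓ: ℓ=2 → 5; ℓ=3 → 7; ℓ=4 → 9; ℓ=5 → 11.
Total orbitals: 5 + 7 + 9 + 11 = 32.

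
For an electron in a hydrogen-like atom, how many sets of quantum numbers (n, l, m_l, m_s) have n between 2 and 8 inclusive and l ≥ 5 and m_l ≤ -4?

Work shell by shell — for each n, count the (l, m_l) pairs that satisfy l ≥ 5 and m_l ≤ -4:
n=6 → 2; n=7 → 5; n=8 → 9.
Orbitals: 2 + 5 + 9 = 16. Including both spin states (m_s = ±1/2) gives 2 × 16 = 32 states.

32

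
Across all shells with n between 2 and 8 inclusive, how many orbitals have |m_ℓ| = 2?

42

For each n in the range, tally the orbitals obeying |m_ℓ| = 2:
n=3 → 2; n=4 → 4; n=5 → 6; n=6 → 8; n=7 → 10; n=8 → 12.
Total orbitals: 2 + 4 + 6 + 8 + 10 + 12 = 42.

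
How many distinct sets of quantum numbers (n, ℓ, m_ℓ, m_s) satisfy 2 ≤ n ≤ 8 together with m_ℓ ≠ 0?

Go shell by shell, enumerating (ℓ, m_ℓ) with m_ℓ ≠ 0:
n=2 → 2; n=3 → 6; n=4 → 12; n=5 → 20; n=6 → 30; n=7 → 42; n=8 → 56.
Orbitals: 2 + 6 + 12 + 20 + 30 + 42 + 56 = 168. Including both spin states (m_s = ±1/2) gives 2 × 168 = 336 states.

336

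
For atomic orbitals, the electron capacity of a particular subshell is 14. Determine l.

2(2l+1) = 14 ⇒ 2l+1 = 7 ⇒ l = 3.

l = 3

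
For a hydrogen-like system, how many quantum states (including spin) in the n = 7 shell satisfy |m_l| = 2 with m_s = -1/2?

Go through l = 0, …, 6 (the values permitted for n = 7).
The (l, m_l) pairs meeting |m_l| = 2 give: l=2 → 2; l=3 → 2; l=4 → 2; l=5 → 2; l=6 → 2.
Orbitals: 2 + 2 + 2 + 2 + 2 = 10. With m_s fixed to a single value there is one state per orbital, giving 10 states.

10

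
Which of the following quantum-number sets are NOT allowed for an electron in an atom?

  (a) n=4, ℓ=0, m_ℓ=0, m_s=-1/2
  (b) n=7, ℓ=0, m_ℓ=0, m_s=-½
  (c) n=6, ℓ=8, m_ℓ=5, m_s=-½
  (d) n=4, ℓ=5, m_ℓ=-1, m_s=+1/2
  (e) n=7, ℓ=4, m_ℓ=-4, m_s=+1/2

(c) and (d)

(c) has ℓ = 8 ≥ n = 6, violating 0 ≤ ℓ ≤ n−1.
(d) has ℓ = 5 ≥ n = 4, violating 0 ≤ ℓ ≤ n−1.
The remaining sets (a), (b), (e) satisfy all four rules.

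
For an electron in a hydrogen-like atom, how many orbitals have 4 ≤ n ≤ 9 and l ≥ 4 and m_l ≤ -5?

20

Treat each shell separately and count matching orbitals:
n=6 → 1; n=7 → 3; n=8 → 6; n=9 → 10.
Total orbitals: 1 + 3 + 6 + 10 = 20.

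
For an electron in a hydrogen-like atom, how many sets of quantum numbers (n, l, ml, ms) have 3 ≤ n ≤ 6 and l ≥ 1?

164

Work shell by shell — for each n, count the (l, ml) pairs that satisfy l ≥ 1:
n=3 → 8; n=4 → 15; n=5 → 24; n=6 → 35.
Orbitals: 8 + 15 + 24 + 35 = 82. Including both spin states (ms = ±1/2) gives 2 × 82 = 164 states.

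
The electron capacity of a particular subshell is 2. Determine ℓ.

2(2ℓ+1) = 2 ⇒ 2ℓ+1 = 1 ⇒ ℓ = 0.

ℓ = 0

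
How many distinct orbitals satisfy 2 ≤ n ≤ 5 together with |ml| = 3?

Treat each shell separately and count matching orbitals:
n=4 → 2; n=5 → 4.
Total orbitals: 2 + 4 = 6.

6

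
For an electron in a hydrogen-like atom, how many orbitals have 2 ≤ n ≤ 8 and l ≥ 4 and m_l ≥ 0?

60

Count contributing orbitals for each principal shell:
n=5 → 5; n=6 → 11; n=7 → 18; n=8 → 26.
Total orbitals: 5 + 11 + 18 + 26 = 60.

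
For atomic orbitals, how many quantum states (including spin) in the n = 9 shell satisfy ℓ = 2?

For n = 9, ℓ ranges over 0 … 8.
The (ℓ, m_ℓ) pairs meeting ℓ = 2 give: ℓ=2 → 5.
Orbitals: 5. Each orbital carries two spin states, so 5 × 2 = 10 states.

10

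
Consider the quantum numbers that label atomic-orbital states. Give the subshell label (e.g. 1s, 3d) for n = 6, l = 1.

l = 1 corresponds to the letter 'p', so the subshell is 6p.

6p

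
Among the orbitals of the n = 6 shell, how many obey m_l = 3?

For n = 6, l ranges over 0 … 5.
Orbitals with m_l = 3, by l: l=3 → 1; l=4 → 1; l=5 → 1.
Total orbitals: 1 + 1 + 1 = 3.

3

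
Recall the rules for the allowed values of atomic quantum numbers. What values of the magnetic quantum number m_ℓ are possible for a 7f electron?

-3, -2, -1, 0, 1, 2, 3

The 7f subshell has ℓ = 3, and m_ℓ takes every integer from −ℓ to +ℓ. With ℓ = 3 that gives the 7 values -3, -2, -1, 0, 1, 2, 3.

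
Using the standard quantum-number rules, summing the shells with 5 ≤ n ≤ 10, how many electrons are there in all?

Shell n has n² orbitals: 5²=25 + 6²=36 + 7²=49 + 8²=64 + 9²=81 + 10²=100 = 355 orbitals.
Two spin states per orbital: 2 × 355 = 710 electrons.

710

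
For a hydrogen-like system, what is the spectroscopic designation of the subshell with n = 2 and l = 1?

l = 1 corresponds to the letter 'p', so the subshell is 2p.

2p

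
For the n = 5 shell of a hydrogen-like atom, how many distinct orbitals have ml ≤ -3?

For n = 5, l ranges over 0 … 4.
Per l-value: l=3 → 1; l=4 → 2.
Total orbitals: 1 + 2 = 3.

3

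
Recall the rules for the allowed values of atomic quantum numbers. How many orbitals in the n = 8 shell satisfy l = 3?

7

The n = 8 shell has l = 0 through 7; check each.
Per l-value: l=3 → 7.
Total orbitals: 7.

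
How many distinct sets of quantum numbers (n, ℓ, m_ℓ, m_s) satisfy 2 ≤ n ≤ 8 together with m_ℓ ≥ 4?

40

Go shell by shell, enumerating (ℓ, m_ℓ) with m_ℓ ≥ 4:
n=5 → 1; n=6 → 3; n=7 → 6; n=8 → 10.
Orbitals: 1 + 3 + 6 + 10 = 20. Including both spin states (m_s = ±1/2) gives 2 × 20 = 40 states.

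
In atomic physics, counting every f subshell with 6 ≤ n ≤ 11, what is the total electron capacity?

An f subshell (l = 3) exists for every n ≥ 4, so shells n = 6, 7, 8, 9, 10, 11 each contribute one — 6 subshells.
Since each f subshell holds 2(2·3+1) = 14 electrons, the total is 6 × 14 = 84.

84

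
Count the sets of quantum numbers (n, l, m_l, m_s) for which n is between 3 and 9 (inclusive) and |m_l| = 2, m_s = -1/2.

Go shell by shell, enumerating (l, m_l) with |m_l| = 2:
n=3 → 2; n=4 → 4; n=5 → 6; n=6 → 8; n=7 → 10; n=8 → 12; n=9 → 14.
Orbitals: 2 + 4 + 6 + 8 + 10 + 12 + 14 = 56. With m_s fixed to -1/2 there is one state per orbital, so 56 states.

56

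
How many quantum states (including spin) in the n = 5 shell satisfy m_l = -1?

8

The n = 5 shell has l = 0 through 4; check each.
Per l-value: l=1 → 1; l=2 → 1; l=3 → 1; l=4 → 1.
Orbitals: 1 + 1 + 1 + 1 = 4. Each orbital carries two spin states, so 4 × 2 = 8 states.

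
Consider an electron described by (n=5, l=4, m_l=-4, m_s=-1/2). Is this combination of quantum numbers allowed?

n = 5 is a positive integer. l = 4 satisfies 0 ≤ l ≤ n−1 = 4. m_l = -4 lies in the range −l … +l (here −4 … 4). m_s = -1/2 is one of ±1/2.
All four constraints are satisfied.

Valid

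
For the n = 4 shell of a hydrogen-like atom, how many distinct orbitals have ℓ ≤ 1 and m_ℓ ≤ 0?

3

Go through ℓ = 0, …, 3 (the values permitted for n = 4).
Per ℓ-value: ℓ=0 → 1; ℓ=1 → 2.
Total orbitals: 1 + 2 = 3.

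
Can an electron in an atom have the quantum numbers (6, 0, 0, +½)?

Allowed

n = 6 is a positive integer. ℓ = 0 satisfies 0 ≤ ℓ ≤ n−1 = 5. m_ℓ = 0 lies in the range −ℓ … +ℓ (here 0). m_s = +1/2 is one of ±1/2.
All four constraints are satisfied.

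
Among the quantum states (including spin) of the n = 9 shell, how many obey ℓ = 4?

18

The n = 9 shell has ℓ = 0 through 8; check each.
Per ℓ-value: ℓ=4 → 9.
Orbitals: 9. Each orbital carries two spin states, so 9 × 2 = 18 states.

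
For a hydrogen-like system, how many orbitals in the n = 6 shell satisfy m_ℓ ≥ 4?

Per ℓ-value: ℓ=4 → 1; ℓ=5 → 2.
Total orbitals: 1 + 2 = 3.

3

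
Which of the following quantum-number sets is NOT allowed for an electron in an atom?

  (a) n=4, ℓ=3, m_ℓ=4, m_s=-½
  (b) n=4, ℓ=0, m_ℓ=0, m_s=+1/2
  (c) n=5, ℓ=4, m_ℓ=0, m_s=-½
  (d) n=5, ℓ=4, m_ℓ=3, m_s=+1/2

(a) has |m_ℓ| = 4 > ℓ = 3, violating −ℓ ≤ m_ℓ ≤ ℓ.
The remaining sets (b), (c), (d) satisfy all four rules.

(a)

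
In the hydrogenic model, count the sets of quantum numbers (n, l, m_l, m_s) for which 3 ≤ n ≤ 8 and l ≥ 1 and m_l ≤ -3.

Work shell by shell — for each n, count the (l, m_l) pairs that satisfy l ≥ 1 and m_l ≤ -3:
n=4 → 1; n=5 → 3; n=6 → 6; n=7 → 10; n=8 → 15.
Orbitals: 1 + 3 + 6 + 10 + 15 = 35. Including both spin states (m_s = ±1/2) gives 2 × 35 = 70 states.

70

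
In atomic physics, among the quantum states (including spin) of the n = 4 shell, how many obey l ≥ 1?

30

The n = 4 shell has l = 0 through 3; check each.
Per l-value: l=1 → 3; l=2 → 5; l=3 → 7.
Orbitals: 3 + 5 + 7 = 15. Each orbital carries two spin states, so 15 × 2 = 30 states.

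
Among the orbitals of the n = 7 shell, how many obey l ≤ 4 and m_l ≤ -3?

3

Per l-value: l=3 → 1; l=4 → 2.
Total orbitals: 1 + 2 = 3.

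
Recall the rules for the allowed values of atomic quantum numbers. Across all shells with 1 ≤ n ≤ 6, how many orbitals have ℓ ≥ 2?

70

Go shell by shell, enumerating (ℓ, m_ℓ) with ℓ ≥ 2:
n=3 → 5; n=4 → 12; n=5 → 21; n=6 → 32.
Total orbitals: 5 + 12 + 21 + 32 = 70.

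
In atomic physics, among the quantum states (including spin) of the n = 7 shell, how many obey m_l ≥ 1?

42

With n = 7 the allowed l are 0, 1, …, 6.
The (l, m_l) pairs meeting m_l ≥ 1 give: l=1 → 1; l=2 → 2; l=3 → 3; l=4 → 4; l=5 → 5; l=6 → 6.
Orbitals: 1 + 2 + 3 + 4 + 5 + 6 = 21. Each orbital carries two spin states, so 21 × 2 = 42 states.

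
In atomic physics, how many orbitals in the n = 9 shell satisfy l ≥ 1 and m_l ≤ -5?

Go through l = 0, …, 8 (the values permitted for n = 9).
The (l, m_l) pairs meeting l ≥ 1 and m_l ≤ -5 give: l=5 → 1; l=6 → 2; l=7 → 3; l=8 → 4.
Total orbitals: 1 + 2 + 3 + 4 = 10.

10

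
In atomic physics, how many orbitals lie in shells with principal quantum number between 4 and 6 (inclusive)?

Shell n has n² orbitals: 4²=16 + 5²=25 + 6²=36 = 77 orbitals.

77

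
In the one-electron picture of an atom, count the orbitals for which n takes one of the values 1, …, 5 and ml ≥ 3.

Count contributing orbitals for each principal shell:
n=4 → 1; n=5 → 3.
Total orbitals: 1 + 3 = 4.

4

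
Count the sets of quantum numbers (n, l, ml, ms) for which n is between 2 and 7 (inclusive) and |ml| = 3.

40

Treat each shell separately and count matching orbitals:
n=4 → 2; n=5 → 4; n=6 → 6; n=7 → 8.
Orbitals: 2 + 4 + 6 + 8 = 20. Including both spin states (ms = ±1/2) gives 2 × 20 = 40 states.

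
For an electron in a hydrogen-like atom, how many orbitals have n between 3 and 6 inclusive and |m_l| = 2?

20

Treat each shell separately and count matching orbitals:
n=3 → 2; n=4 → 4; n=5 → 6; n=6 → 8.
Total orbitals: 2 + 4 + 6 + 8 = 20.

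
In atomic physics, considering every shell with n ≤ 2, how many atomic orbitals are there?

5

Total orbitals = 1² + 2² = 5.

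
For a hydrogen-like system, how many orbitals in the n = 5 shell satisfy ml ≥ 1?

10

Go through l = 0, …, 4 (the values permitted for n = 5).
Orbitals with ml ≥ 1, by l: l=1 → 1; l=2 → 2; l=3 → 3; l=4 → 4.
Total orbitals: 1 + 2 + 3 + 4 = 10.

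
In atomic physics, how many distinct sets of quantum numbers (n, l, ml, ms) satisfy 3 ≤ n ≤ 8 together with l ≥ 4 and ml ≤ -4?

Treat each shell separately and count matching orbitals:
n=5 → 1; n=6 → 3; n=7 → 6; n=8 → 10.
Orbitals: 1 + 3 + 6 + 10 = 20. Including both spin states (ms = ±1/2) gives 2 × 20 = 40 states.

40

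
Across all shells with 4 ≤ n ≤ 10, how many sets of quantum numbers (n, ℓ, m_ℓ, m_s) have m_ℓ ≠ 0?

644

Per-shell orbital counts meeting the constraint:
n=4 → 12; n=5 → 20; n=6 → 30; n=7 → 42; n=8 → 56; n=9 → 72; n=10 → 90.
Orbitals: 12 + 20 + 30 + 42 + 56 + 72 + 90 = 322. Including both spin states (m_s = ±1/2) gives 2 × 322 = 644 states.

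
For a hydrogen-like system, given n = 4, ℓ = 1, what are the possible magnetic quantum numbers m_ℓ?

-1, 0, 1

m_ℓ takes every integer from −ℓ to +ℓ. With ℓ = 1 that gives the 3 values -1, 0, 1.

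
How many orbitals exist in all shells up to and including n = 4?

30

Total orbitals = 1² + 2² + 3² + 4² = 30.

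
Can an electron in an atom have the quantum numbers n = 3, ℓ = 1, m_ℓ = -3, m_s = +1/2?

Invalid

The magnetic quantum number must satisfy −ℓ ≤ m_ℓ ≤ ℓ. With ℓ = 1, m_ℓ can only be -1, 0, 1, so m_ℓ = -3 is forbidden.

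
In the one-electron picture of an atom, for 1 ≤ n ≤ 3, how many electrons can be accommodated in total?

28

Total orbitals = 1² + 2² + 3² = 14. Doubling for spin gives 28 electrons.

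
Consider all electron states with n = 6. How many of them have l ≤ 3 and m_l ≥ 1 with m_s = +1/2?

6

For n = 6, l ranges over 0 … 5.
The (l, m_l) pairs meeting l ≤ 3 and m_l ≥ 1 give: l=1 → 1; l=2 → 2; l=3 → 3.
Orbitals: 1 + 2 + 3 = 6. With m_s fixed to a single value there is one state per orbital, giving 6 states.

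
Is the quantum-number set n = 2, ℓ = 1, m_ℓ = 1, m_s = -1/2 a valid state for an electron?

n = 2 is a positive integer. ℓ = 1 satisfies 0 ≤ ℓ ≤ n−1 = 1. m_ℓ = 1 lies in the range −ℓ … +ℓ (here −1 … 1). m_s = -1/2 is one of ±1/2.
All four constraints are satisfied.

Allowed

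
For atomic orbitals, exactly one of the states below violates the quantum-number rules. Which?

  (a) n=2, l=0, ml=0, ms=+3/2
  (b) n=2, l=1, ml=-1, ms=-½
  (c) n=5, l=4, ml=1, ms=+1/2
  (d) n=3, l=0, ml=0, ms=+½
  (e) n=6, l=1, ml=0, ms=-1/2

(a)

(a) has ms = +3/2, but an electron's spin must be ±1/2.
The remaining sets (b), (c), (d), (e) satisfy all four rules.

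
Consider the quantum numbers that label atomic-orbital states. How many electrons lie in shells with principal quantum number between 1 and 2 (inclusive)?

Shell n has n² orbitals: 1²=1 + 2²=4 = 5 orbitals.
Two spin states per orbital: 2 × 5 = 10 electrons.

10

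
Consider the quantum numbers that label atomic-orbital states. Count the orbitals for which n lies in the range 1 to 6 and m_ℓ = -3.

Treat each shell separately and count matching orbitals:
n=4 → 1; n=5 → 2; n=6 → 3.
Total orbitals: 1 + 2 + 3 = 6.

6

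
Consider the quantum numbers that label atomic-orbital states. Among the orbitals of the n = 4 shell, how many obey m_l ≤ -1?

6

Contributions: l=1 → 1; l=2 → 2; l=3 → 3.
Total orbitals: 1 + 2 + 3 = 6.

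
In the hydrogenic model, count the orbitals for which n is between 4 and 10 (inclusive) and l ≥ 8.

Go shell by shell, enumerating (l, m_l) with l ≥ 8:
n=9 → 17; n=10 → 36.
Total orbitals: 17 + 36 = 53.

53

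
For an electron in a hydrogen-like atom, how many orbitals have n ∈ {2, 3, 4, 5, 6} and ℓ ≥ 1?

Per-shell orbital counts meeting the constraint:
n=2 → 3; n=3 → 8; n=4 → 15; n=5 → 24; n=6 → 35.
Total orbitals: 3 + 8 + 15 + 24 + 35 = 85.

85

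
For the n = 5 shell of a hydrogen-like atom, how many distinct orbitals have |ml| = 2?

6

With n = 5 the allowed l are 0, 1, …, 4.
Per l-value: l=2 → 2; l=3 → 2; l=4 → 2.
Total orbitals: 2 + 2 + 2 = 6.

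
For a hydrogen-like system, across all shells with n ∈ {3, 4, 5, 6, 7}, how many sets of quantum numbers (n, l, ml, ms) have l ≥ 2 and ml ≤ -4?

20

Go shell by shell, enumerating (l, ml) with l ≥ 2 and ml ≤ -4:
n=5 → 1; n=6 → 3; n=7 → 6.
Orbitals: 1 + 3 + 6 = 10. Including both spin states (ms = ±1/2) gives 2 × 10 = 20 states.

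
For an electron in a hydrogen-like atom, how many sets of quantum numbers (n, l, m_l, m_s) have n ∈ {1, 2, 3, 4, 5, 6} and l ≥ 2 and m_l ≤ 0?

Count contributing orbitals for each principal shell:
n=3 → 3; n=4 → 7; n=5 → 12; n=6 → 18.
Orbitals: 3 + 7 + 12 + 18 = 40. Including both spin states (m_s = ±1/2) gives 2 × 40 = 80 states.

80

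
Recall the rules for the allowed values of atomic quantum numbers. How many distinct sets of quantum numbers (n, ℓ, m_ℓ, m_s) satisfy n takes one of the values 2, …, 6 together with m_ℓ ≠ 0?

140

Work shell by shell — for each n, count the (ℓ, m_ℓ) pairs that satisfy m_ℓ ≠ 0:
n=2 → 2; n=3 → 6; n=4 → 12; n=5 → 20; n=6 → 30.
Orbitals: 2 + 6 + 12 + 20 + 30 = 70. Including both spin states (m_s = ±1/2) gives 2 × 70 = 140 states.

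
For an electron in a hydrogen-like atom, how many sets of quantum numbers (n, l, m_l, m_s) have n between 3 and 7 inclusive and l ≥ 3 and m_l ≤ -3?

Treat each shell separately and count matching orbitals:
n=4 → 1; n=5 → 3; n=6 → 6; n=7 → 10.
Orbitals: 1 + 3 + 6 + 10 = 20. Including both spin states (m_s = ±1/2) gives 2 × 20 = 40 states.

40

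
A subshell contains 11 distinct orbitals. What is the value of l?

l = 5 (h)

2l+1 = 11 gives l = 5.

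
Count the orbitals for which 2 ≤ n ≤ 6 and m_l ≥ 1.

35

Work shell by shell — for each n, count the (l, m_l) pairs that satisfy m_l ≥ 1:
n=2 → 1; n=3 → 3; n=4 → 6; n=5 → 10; n=6 → 15.
Total orbitals: 1 + 3 + 6 + 10 + 15 = 35.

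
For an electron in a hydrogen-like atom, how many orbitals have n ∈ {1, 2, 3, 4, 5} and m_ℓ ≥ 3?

4

Per-shell orbital counts meeting the constraint:
n=4 → 1; n=5 → 3.
Total orbitals: 1 + 3 = 4.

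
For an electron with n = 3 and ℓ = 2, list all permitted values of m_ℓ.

-2, -1, 0, 1, 2

m_ℓ takes every integer from −ℓ to +ℓ. With ℓ = 2 that gives the 5 values -2, -1, 0, 1, 2.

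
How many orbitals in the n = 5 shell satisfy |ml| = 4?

Per l-value: l=4 → 2.
Total orbitals: 2.

2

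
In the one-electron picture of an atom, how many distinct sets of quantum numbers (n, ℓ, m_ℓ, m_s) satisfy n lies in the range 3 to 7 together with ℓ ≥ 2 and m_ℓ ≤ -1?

100

Per-shell orbital counts meeting the constraint:
n=3 → 2; n=4 → 5; n=5 → 9; n=6 → 14; n=7 → 20.
Orbitals: 2 + 5 + 9 + 14 + 20 = 50. Including both spin states (m_s = ±1/2) gives 2 × 50 = 100 states.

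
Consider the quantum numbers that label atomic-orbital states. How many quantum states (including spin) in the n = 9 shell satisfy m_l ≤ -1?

Contributions: l=1 → 1; l=2 → 2; l=3 → 3; l=4 → 4; l=5 → 5; l=6 → 6; l=7 → 7; l=8 → 8.
Orbitals: 1 + 2 + 3 + 4 + 5 + 6 + 7 + 8 = 36. Each orbital carries two spin states, so 36 × 2 = 72 states.

72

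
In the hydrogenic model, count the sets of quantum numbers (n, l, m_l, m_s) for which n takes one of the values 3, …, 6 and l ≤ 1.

Work shell by shell — for each n, count the (l, m_l) pairs that satisfy l ≤ 1:
n=3 → 4; n=4 → 4; n=5 → 4; n=6 → 4.
Orbitals: 4 + 4 + 4 + 4 = 16. Including both spin states (m_s = ±1/2) gives 2 × 16 = 32 states.

32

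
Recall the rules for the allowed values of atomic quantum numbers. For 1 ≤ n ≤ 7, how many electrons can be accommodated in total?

Total orbitals = 1² + 2² + 3² + 4² + 5² + 6² + 7² = 140. Doubling for spin gives 280 electrons.

280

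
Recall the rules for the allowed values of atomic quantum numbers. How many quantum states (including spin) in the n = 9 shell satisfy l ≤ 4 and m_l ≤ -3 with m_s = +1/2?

The n = 9 shell has l = 0 through 8; check each.
The (l, m_l) pairs meeting l ≤ 4 and m_l ≤ -3 give: l=3 → 1; l=4 → 2.
Orbitals: 1 + 2 = 3. With m_s fixed to a single value there is one state per orbital, giving 3 states.

3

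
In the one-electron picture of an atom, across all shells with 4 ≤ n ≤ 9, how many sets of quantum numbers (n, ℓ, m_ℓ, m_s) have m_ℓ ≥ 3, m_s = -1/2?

56

Go shell by shell, enumerating (ℓ, m_ℓ) with m_ℓ ≥ 3:
n=4 → 1; n=5 → 3; n=6 → 6; n=7 → 10; n=8 → 15; n=9 → 21.
Orbitals: 1 + 3 + 6 + 10 + 15 + 21 = 56. With m_s fixed to -1/2 there is one state per orbital, so 56 states.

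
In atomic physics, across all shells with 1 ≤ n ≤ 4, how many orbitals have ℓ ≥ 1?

26

Work shell by shell — for each n, count the (ℓ, m_ℓ) pairs that satisfy ℓ ≥ 1:
n=2 → 3; n=3 → 8; n=4 → 15.
Total orbitals: 3 + 8 + 15 = 26.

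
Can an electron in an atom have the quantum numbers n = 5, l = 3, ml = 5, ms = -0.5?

Invalid

The magnetic quantum number must satisfy −l ≤ ml ≤ l. With l = 3, ml can only be -3, -2, -1, 0, 1, 2, 3, so ml = 5 is forbidden.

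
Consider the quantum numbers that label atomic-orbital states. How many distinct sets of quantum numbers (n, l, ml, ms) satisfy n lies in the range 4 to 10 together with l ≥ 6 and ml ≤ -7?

20

For each n in the range, tally the orbitals obeying l ≥ 6 and ml ≤ -7:
n=8 → 1; n=9 → 3; n=10 → 6.
Orbitals: 1 + 3 + 6 = 10. Including both spin states (ms = ±1/2) gives 2 × 10 = 20 states.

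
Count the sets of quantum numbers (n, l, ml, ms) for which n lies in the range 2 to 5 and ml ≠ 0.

80

For each n in the range, tally the orbitals obeying ml ≠ 0:
n=2 → 2; n=3 → 6; n=4 → 12; n=5 → 20.
Orbitals: 2 + 6 + 12 + 20 = 40. Including both spin states (ms = ±1/2) gives 2 × 40 = 80 states.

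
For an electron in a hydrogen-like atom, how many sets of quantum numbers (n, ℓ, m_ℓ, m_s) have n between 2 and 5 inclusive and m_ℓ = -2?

Per-shell orbital counts meeting the constraint:
n=3 → 1; n=4 → 2; n=5 → 3.
Orbitals: 1 + 2 + 3 = 6. Including both spin states (m_s = ±1/2) gives 2 × 6 = 12 states.

12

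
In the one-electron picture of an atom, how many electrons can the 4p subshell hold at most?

6

A subshell with l = 1 has 2l+1 = 3 orbitals, each holding 2 electrons (spin ±1/2), so 3 × 2 = 6.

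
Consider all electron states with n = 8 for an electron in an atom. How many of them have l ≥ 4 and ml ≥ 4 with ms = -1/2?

The n = 8 shell has l = 0 through 7; check each.
Contributions: l=4 → 1; l=5 → 2; l=6 → 3; l=7 → 4.
Orbitals: 1 + 2 + 3 + 4 = 10. With ms fixed to a single value there is one state per orbital, giving 10 states.

10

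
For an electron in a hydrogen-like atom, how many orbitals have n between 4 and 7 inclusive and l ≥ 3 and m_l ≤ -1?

40

Treat each shell separately and count matching orbitals:
n=4 → 3; n=5 → 7; n=6 → 12; n=7 → 18.
Total orbitals: 3 + 7 + 12 + 18 = 40.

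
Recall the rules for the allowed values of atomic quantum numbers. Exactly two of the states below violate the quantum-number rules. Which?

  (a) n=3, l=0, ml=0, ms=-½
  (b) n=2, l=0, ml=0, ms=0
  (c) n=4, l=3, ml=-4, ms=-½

(b) has ms = 0, but an electron's spin must be ±1/2.
(c) has |ml| = 4 > l = 3, violating −l ≤ ml ≤ l.
The remaining set (a) satisfies all four rules.

(b) and (c)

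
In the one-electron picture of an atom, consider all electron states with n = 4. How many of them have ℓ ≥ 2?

24

The n = 4 shell has ℓ = 0 through 3; check each.
The (ℓ, m_ℓ) pairs meeting ℓ ≥ 2 give: ℓ=2 → 5; ℓ=3 → 7.
Orbitals: 5 + 7 = 12. Each orbital carries two spin states, so 12 × 2 = 24 states.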